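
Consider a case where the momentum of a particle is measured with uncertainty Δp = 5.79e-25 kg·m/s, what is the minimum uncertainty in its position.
91.068 pm

Using the Heisenberg uncertainty principle:
ΔxΔp ≥ ℏ/2

The minimum uncertainty in position is:
Δx_min = ℏ/(2Δp)
Δx_min = (1.055e-34 J·s) / (2 × 5.790e-25 kg·m/s)
Δx_min = 9.107e-11 m = 91.068 pm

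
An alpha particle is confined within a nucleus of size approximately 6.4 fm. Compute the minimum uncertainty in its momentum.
8.239 × 10^-21 kg·m/s

Using the Heisenberg uncertainty principle:
ΔxΔp ≥ ℏ/2

With Δx ≈ L = 6.400e-15 m (the confinement size):
Δp_min = ℏ/(2Δx)
Δp_min = (1.055e-34 J·s) / (2 × 6.400e-15 m)
Δp_min = 8.239e-21 kg·m/s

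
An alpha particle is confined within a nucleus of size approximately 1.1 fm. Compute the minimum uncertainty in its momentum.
4.794 × 10^-20 kg·m/s

Using the Heisenberg uncertainty principle:
ΔxΔp ≥ ℏ/2

With Δx ≈ L = 1.100e-15 m (the confinement size):
Δp_min = ℏ/(2Δx)
Δp_min = (1.055e-34 J·s) / (2 × 1.100e-15 m)
Δp_min = 4.794e-20 kg·m/s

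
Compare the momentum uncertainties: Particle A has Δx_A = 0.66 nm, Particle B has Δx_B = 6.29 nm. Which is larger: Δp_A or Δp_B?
Particle A has the larger minimum momentum uncertainty, by a factor of 9.53.

For each particle, the minimum momentum uncertainty is Δp_min = ℏ/(2Δx):

Particle A: Δp_A = ℏ/(2×6.600e-10 m) = 7.989e-26 kg·m/s
Particle B: Δp_B = ℏ/(2×6.290e-09 m) = 8.383e-27 kg·m/s

Ratio: Δp_A/Δp_B = 9.53

Since Δp_min ∝ 1/Δx, the particle with smaller position uncertainty (A) has larger momentum uncertainty.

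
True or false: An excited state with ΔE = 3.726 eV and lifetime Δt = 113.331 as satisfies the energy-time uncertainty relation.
Yes, it satisfies the uncertainty relation.

Calculate the product ΔEΔt:
ΔE = 3.726 eV = 5.970e-19 J
ΔEΔt = (5.970e-19 J) × (1.133e-16 s)
ΔEΔt = 6.766e-35 J·s

Compare to the minimum allowed value ℏ/2:
ℏ/2 = 5.273e-35 J·s

Since ΔEΔt = 6.766e-35 J·s ≥ 5.273e-35 J·s = ℏ/2,
this satisfies the uncertainty relation.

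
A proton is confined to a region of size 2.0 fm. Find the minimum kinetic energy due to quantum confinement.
1.297 MeV

Using the uncertainty principle:

1. Position uncertainty: Δx ≈ 2.000e-15 m
2. Minimum momentum uncertainty: Δp = ℏ/(2Δx) = 2.636e-20 kg·m/s
3. Minimum kinetic energy:
   KE = (Δp)²/(2m) = (2.636e-20)²/(2 × 1.673e-27 kg)
   KE = 2.078e-13 J = 1.297 MeV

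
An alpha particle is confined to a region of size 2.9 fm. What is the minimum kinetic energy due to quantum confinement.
155.268 keV

Using the uncertainty principle:

1. Position uncertainty: Δx ≈ 2.900e-15 m
2. Minimum momentum uncertainty: Δp = ℏ/(2Δx) = 1.818e-20 kg·m/s
3. Minimum kinetic energy:
   KE = (Δp)²/(2m) = (1.818e-20)²/(2 × 6.645e-27 kg)
   KE = 2.488e-14 J = 155.268 keV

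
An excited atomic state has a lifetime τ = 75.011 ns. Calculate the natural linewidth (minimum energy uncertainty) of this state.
4.387 neV

Using the energy-time uncertainty principle:
ΔEΔt ≥ ℏ/2

The lifetime τ represents the time uncertainty Δt.
The natural linewidth (minimum energy uncertainty) is:

ΔE = ℏ/(2τ)
ΔE = (1.055e-34 J·s) / (2 × 7.501e-08 s)
ΔE = 7.029e-28 J = 4.387 neV

This natural linewidth limits the precision of spectroscopic measurements.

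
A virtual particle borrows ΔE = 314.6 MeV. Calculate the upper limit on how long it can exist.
1.046 ys

Using the energy-time uncertainty principle:
ΔEΔt ≥ ℏ/2

For a virtual particle borrowing energy ΔE, the maximum lifetime is:
Δt_max = ℏ/(2ΔE)

Converting energy:
ΔE = 314.6 MeV = 5.040e-11 J

Δt_max = (1.055e-34 J·s) / (2 × 5.040e-11 J)
Δt_max = 1.046e-24 s = 1.046 ys

Virtual particles with higher borrowed energy exist for shorter times.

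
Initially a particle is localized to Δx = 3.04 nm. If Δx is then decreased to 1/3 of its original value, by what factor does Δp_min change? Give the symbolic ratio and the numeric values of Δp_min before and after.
Original Δp_min = 1.734 × 10^-26 kg·m/s; new Δp'_min = 5.203 × 10^-26 kg·m/s; ratio Δp'_min/Δp_min = 3.

From the uncertainty principle ΔxΔp ≥ ℏ/2, the minimum momentum uncertainty is Δp_min = ℏ/(2Δx).

Original (Δx = 3.04 nm = 3.040e-09 m):
Δp_min = (1.055e-34 J·s)/(2 × 3.040e-09 m) = 1.734e-26 kg·m/s

When Δx → (1/3)Δx:
Δp'_min = ℏ/(2 × (1/3)Δx) = 3 × ℏ/(2Δx) = 3 × Δp_min
Δp'_min = 3 × 1.734e-26 kg·m/s = 5.203e-26 kg·m/s

Since Δp_min ∝ 1/Δx, when Δx is decreased to 1/3 of its original value, Δp_min increases to 3 times its original value.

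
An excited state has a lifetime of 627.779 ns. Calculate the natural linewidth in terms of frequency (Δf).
126.760 kHz

Using the energy-time uncertainty principle and E = hf:
ΔEΔt ≥ ℏ/2
hΔf·Δt ≥ ℏ/2

The minimum frequency uncertainty is:
Δf = ℏ/(2hτ) = 1/(4πτ)
Δf = 1/(4π × 6.278e-07 s)
Δf = 1.268e+05 Hz = 126.760 kHz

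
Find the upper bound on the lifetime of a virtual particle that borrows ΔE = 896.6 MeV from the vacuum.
3.671 × 10^-25 s

Using the energy-time uncertainty principle:
ΔEΔt ≥ ℏ/2

For a virtual particle borrowing energy ΔE, the maximum lifetime is:
Δt_max = ℏ/(2ΔE)

Converting energy:
ΔE = 896.6 MeV = 1.437e-10 J

Δt_max = (1.055e-34 J·s) / (2 × 1.437e-10 J)
Δt_max = 3.671e-25 s = 3.671 × 10^-25 s

Virtual particles with higher borrowed energy exist for shorter times.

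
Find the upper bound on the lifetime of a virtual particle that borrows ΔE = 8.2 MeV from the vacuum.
40.135 ys

Using the energy-time uncertainty principle:
ΔEΔt ≥ ℏ/2

For a virtual particle borrowing energy ΔE, the maximum lifetime is:
Δt_max = ℏ/(2ΔE)

Converting energy:
ΔE = 8.2 MeV = 1.314e-12 J

Δt_max = (1.055e-34 J·s) / (2 × 1.314e-12 J)
Δt_max = 4.013e-23 s = 40.135 ys

Virtual particles with higher borrowed energy exist for shorter times.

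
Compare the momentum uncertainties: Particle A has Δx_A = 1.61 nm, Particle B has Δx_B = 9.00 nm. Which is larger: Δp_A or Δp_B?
Particle A has the larger minimum momentum uncertainty, by a factor of 5.59.

For each particle, the minimum momentum uncertainty is Δp_min = ℏ/(2Δx):

Particle A: Δp_A = ℏ/(2×1.610e-09 m) = 3.275e-26 kg·m/s
Particle B: Δp_B = ℏ/(2×9.000e-09 m) = 5.859e-27 kg·m/s

Ratio: Δp_A/Δp_B = 5.59

Since Δp_min ∝ 1/Δx, the particle with smaller position uncertainty (A) has larger momentum uncertainty.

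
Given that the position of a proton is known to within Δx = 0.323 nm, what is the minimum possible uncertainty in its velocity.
97.599 m/s

Using the Heisenberg uncertainty principle and Δp = mΔv:
ΔxΔp ≥ ℏ/2
Δx(mΔv) ≥ ℏ/2

The minimum uncertainty in velocity is:
Δv_min = ℏ/(2mΔx)
Δv_min = (1.055e-34 J·s) / (2 × 1.673e-27 kg × 3.230e-10 m)
Δv_min = 9.760e+01 m/s = 97.599 m/s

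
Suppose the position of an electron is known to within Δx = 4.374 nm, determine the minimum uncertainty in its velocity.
13.234 km/s

Using the Heisenberg uncertainty principle and Δp = mΔv:
ΔxΔp ≥ ℏ/2
Δx(mΔv) ≥ ℏ/2

The minimum uncertainty in velocity is:
Δv_min = ℏ/(2mΔx)
Δv_min = (1.055e-34 J·s) / (2 × 9.109e-31 kg × 4.374e-09 m)
Δv_min = 1.323e+04 m/s = 13.234 km/s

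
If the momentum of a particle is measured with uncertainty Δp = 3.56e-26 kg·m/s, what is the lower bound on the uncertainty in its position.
1.481 nm

Using the Heisenberg uncertainty principle:
ΔxΔp ≥ ℏ/2

The minimum uncertainty in position is:
Δx_min = ℏ/(2Δp)
Δx_min = (1.055e-34 J·s) / (2 × 3.560e-26 kg·m/s)
Δx_min = 1.481e-09 m = 1.481 nm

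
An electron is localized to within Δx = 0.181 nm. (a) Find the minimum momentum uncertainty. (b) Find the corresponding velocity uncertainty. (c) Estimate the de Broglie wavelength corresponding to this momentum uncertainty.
(a) Δp_min = 2.913 × 10^-25 kg·m/s
(b) Δv_min = 319.800 km/s
(c) λ_dB = 2.275 nm

Step-by-step:

(a) From the uncertainty principle:
Δp_min = ℏ/(2Δx) = (1.055e-34 J·s)/(2 × 1.810e-10 m) = 2.913e-25 kg·m/s

(b) The velocity uncertainty:
Δv = Δp/m = (2.913e-25 kg·m/s)/(9.109e-31 kg) = 3.198e+05 m/s = 319.800 km/s

(c) The de Broglie wavelength for this momentum:
λ = h/p = (6.626e-34 J·s)/(2.913e-25 kg·m/s) = 2.275e-09 m = 2.275 nm

Note: The de Broglie wavelength is comparable to the localization size, as expected from wave-particle duality.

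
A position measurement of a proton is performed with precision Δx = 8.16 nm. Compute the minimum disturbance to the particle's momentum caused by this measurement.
6.462 × 10^-27 kg·m/s

The uncertainty principle implies that measuring position disturbs momentum:
ΔxΔp ≥ ℏ/2

When we measure position with precision Δx, we necessarily introduce a momentum uncertainty:
Δp ≥ ℏ/(2Δx)
Δp_min = (1.055e-34 J·s) / (2 × 8.160e-09 m)
Δp_min = 6.462e-27 kg·m/s

The more precisely we measure position, the greater the momentum disturbance.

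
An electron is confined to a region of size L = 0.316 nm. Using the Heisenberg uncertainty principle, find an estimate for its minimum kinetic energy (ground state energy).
95.387 meV

Using the uncertainty principle to estimate ground state energy:

1. The position uncertainty is approximately the confinement size:
   Δx ≈ L = 3.160e-10 m

2. From ΔxΔp ≥ ℏ/2, the minimum momentum uncertainty is:
   Δp ≈ ℏ/(2L) = 1.669e-25 kg·m/s

3. The kinetic energy is approximately:
   KE ≈ (Δp)²/(2m) = (1.669e-25)²/(2 × 9.109e-31 kg)
   KE ≈ 1.528e-20 J = 95.387 meV

This is an order-of-magnitude estimate of the ground state energy.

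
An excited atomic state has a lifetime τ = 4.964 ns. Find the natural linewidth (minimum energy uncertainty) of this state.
66.299 neV

Using the energy-time uncertainty principle:
ΔEΔt ≥ ℏ/2

The lifetime τ represents the time uncertainty Δt.
The natural linewidth (minimum energy uncertainty) is:

ΔE = ℏ/(2τ)
ΔE = (1.055e-34 J·s) / (2 × 4.964e-09 s)
ΔE = 1.062e-26 J = 66.299 neV

This natural linewidth limits the precision of spectroscopic measurements.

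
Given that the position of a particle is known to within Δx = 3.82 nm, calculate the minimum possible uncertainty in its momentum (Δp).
1.380 × 10^-26 kg·m/s

Using the Heisenberg uncertainty principle:
ΔxΔp ≥ ℏ/2

The minimum uncertainty in momentum is:
Δp_min = ℏ/(2Δx)
Δp_min = (1.055e-34 J·s) / (2 × 3.820e-09 m)
Δp_min = 1.380e-26 kg·m/s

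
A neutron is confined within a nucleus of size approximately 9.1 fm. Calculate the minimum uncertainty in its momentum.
5.794 × 10^-21 kg·m/s

Using the Heisenberg uncertainty principle:
ΔxΔp ≥ ℏ/2

With Δx ≈ L = 9.100e-15 m (the confinement size):
Δp_min = ℏ/(2Δx)
Δp_min = (1.055e-34 J·s) / (2 × 9.100e-15 m)
Δp_min = 5.794e-21 kg·m/s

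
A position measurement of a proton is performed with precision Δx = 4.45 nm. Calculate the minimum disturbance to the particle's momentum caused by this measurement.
1.185 × 10^-26 kg·m/s

The uncertainty principle implies that measuring position disturbs momentum:
ΔxΔp ≥ ℏ/2

When we measure position with precision Δx, we necessarily introduce a momentum uncertainty:
Δp ≥ ℏ/(2Δx)
Δp_min = (1.055e-34 J·s) / (2 × 4.450e-09 m)
Δp_min = 1.185e-26 kg·m/s

The more precisely we measure position, the greater the momentum disturbance.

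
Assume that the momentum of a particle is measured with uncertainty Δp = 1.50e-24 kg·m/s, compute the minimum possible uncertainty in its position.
35.152 pm

Using the Heisenberg uncertainty principle:
ΔxΔp ≥ ℏ/2

The minimum uncertainty in position is:
Δx_min = ℏ/(2Δp)
Δx_min = (1.055e-34 J·s) / (2 × 1.500e-24 kg·m/s)
Δx_min = 3.515e-11 m = 35.152 pm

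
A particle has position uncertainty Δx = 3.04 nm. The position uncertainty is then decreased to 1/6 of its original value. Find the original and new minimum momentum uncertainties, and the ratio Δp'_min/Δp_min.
Original Δp_min = 1.734 × 10^-26 kg·m/s; new Δp'_min = 1.041 × 10^-25 kg·m/s; ratio Δp'_min/Δp_min = 6.

From the uncertainty principle ΔxΔp ≥ ℏ/2, the minimum momentum uncertainty is Δp_min = ℏ/(2Δx).

Original (Δx = 3.04 nm = 3.040e-09 m):
Δp_min = (1.055e-34 J·s)/(2 × 3.040e-09 m) = 1.734e-26 kg·m/s

When Δx → (1/6)Δx:
Δp'_min = ℏ/(2 × (1/6)Δx) = 6 × ℏ/(2Δx) = 6 × Δp_min
Δp'_min = 6 × 1.734e-26 kg·m/s = 1.041e-25 kg·m/s

Since Δp_min ∝ 1/Δx, when Δx is decreased to 1/6 of its original value, Δp_min increases to 6 times its original value.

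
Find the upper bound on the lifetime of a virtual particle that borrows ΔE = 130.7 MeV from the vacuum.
2.518 ys

Using the energy-time uncertainty principle:
ΔEΔt ≥ ℏ/2

For a virtual particle borrowing energy ΔE, the maximum lifetime is:
Δt_max = ℏ/(2ΔE)

Converting energy:
ΔE = 130.7 MeV = 2.094e-11 J

Δt_max = (1.055e-34 J·s) / (2 × 2.094e-11 J)
Δt_max = 2.518e-24 s = 2.518 ys

Virtual particles with higher borrowed energy exist for shorter times.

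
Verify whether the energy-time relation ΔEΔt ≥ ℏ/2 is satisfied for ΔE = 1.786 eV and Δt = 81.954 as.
No, it violates the uncertainty relation.

Calculate the product ΔEΔt:
ΔE = 1.786 eV = 2.861e-19 J
ΔEΔt = (2.861e-19 J) × (8.195e-17 s)
ΔEΔt = 2.345e-35 J·s

Compare to the minimum allowed value ℏ/2:
ℏ/2 = 5.273e-35 J·s

Since ΔEΔt = 2.345e-35 J·s < 5.273e-35 J·s = ℏ/2,
this violates the uncertainty relation.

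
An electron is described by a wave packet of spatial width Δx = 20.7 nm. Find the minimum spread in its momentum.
2.547 × 10^-27 kg·m/s

For a wave packet, the spatial width Δx and momentum spread Δp are related by the uncertainty principle:
ΔxΔp ≥ ℏ/2

The minimum momentum spread is:
Δp_min = ℏ/(2Δx)
Δp_min = (1.055e-34 J·s) / (2 × 2.070e-08 m)
Δp_min = 2.547e-27 kg·m/s

A wave packet cannot have both a well-defined position and well-defined momentum.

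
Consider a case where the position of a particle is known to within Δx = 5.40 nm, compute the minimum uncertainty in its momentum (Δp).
9.765 × 10^-27 kg·m/s

Using the Heisenberg uncertainty principle:
ΔxΔp ≥ ℏ/2

The minimum uncertainty in momentum is:
Δp_min = ℏ/(2Δx)
Δp_min = (1.055e-34 J·s) / (2 × 5.400e-09 m)
Δp_min = 9.765e-27 kg·m/s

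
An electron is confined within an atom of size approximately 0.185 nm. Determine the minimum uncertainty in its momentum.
2.850 × 10^-25 kg·m/s

Using the Heisenberg uncertainty principle:
ΔxΔp ≥ ℏ/2

With Δx ≈ L = 1.850e-10 m (the confinement size):
Δp_min = ℏ/(2Δx)
Δp_min = (1.055e-34 J·s) / (2 × 1.850e-10 m)
Δp_min = 2.850e-25 kg·m/s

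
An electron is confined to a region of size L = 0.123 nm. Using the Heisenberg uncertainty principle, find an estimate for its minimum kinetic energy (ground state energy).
629.583 meV

Using the uncertainty principle to estimate ground state energy:

1. The position uncertainty is approximately the confinement size:
   Δx ≈ L = 1.230e-10 m

2. From ΔxΔp ≥ ℏ/2, the minimum momentum uncertainty is:
   Δp ≈ ℏ/(2L) = 4.287e-25 kg·m/s

3. The kinetic energy is approximately:
   KE ≈ (Δp)²/(2m) = (4.287e-25)²/(2 × 9.109e-31 kg)
   KE ≈ 1.009e-19 J = 629.583 meV

This is an order-of-magnitude estimate of the ground state energy.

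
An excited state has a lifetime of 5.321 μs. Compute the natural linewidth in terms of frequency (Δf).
14.955 kHz

Using the energy-time uncertainty principle and E = hf:
ΔEΔt ≥ ℏ/2
hΔf·Δt ≥ ℏ/2

The minimum frequency uncertainty is:
Δf = ℏ/(2hτ) = 1/(4πτ)
Δf = 1/(4π × 5.321e-06 s)
Δf = 1.496e+04 Hz = 14.955 kHz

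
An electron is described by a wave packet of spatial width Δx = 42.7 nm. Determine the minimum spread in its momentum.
1.235 × 10^-27 kg·m/s

For a wave packet, the spatial width Δx and momentum spread Δp are related by the uncertainty principle:
ΔxΔp ≥ ℏ/2

The minimum momentum spread is:
Δp_min = ℏ/(2Δx)
Δp_min = (1.055e-34 J·s) / (2 × 4.270e-08 m)
Δp_min = 1.235e-27 kg·m/s

A wave packet cannot have both a well-defined position and well-defined momentum.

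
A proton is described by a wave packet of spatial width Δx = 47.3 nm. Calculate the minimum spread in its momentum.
1.115 × 10^-27 kg·m/s

For a wave packet, the spatial width Δx and momentum spread Δp are related by the uncertainty principle:
ΔxΔp ≥ ℏ/2

The minimum momentum spread is:
Δp_min = ℏ/(2Δx)
Δp_min = (1.055e-34 J·s) / (2 × 4.730e-08 m)
Δp_min = 1.115e-27 kg·m/s

A wave packet cannot have both a well-defined position and well-defined momentum.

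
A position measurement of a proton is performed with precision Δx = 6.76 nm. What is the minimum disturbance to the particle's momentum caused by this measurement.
7.800 × 10^-27 kg·m/s

The uncertainty principle implies that measuring position disturbs momentum:
ΔxΔp ≥ ℏ/2

When we measure position with precision Δx, we necessarily introduce a momentum uncertainty:
Δp ≥ ℏ/(2Δx)
Δp_min = (1.055e-34 J·s) / (2 × 6.760e-09 m)
Δp_min = 7.800e-27 kg·m/s

The more precisely we measure position, the greater the momentum disturbance.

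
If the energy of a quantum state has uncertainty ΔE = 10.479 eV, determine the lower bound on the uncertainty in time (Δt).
31.406 as

Using the energy-time uncertainty principle:
ΔEΔt ≥ ℏ/2

The minimum uncertainty in time is:
Δt_min = ℏ/(2ΔE)
Δt_min = (1.055e-34 J·s) / (2 × 1.679e-18 J)
Δt_min = 3.141e-17 s = 31.406 as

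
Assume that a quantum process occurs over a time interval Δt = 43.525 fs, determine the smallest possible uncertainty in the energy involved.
7.561 meV

Using the energy-time uncertainty principle:
ΔEΔt ≥ ℏ/2

The minimum uncertainty in energy is:
ΔE_min = ℏ/(2Δt)
ΔE_min = (1.055e-34 J·s) / (2 × 4.352e-14 s)
ΔE_min = 1.211e-21 J = 7.561 meV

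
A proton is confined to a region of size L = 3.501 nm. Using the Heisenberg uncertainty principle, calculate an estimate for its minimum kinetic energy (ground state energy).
423.224 neV

Using the uncertainty principle to estimate ground state energy:

1. The position uncertainty is approximately the confinement size:
   Δx ≈ L = 3.501e-09 m

2. From ΔxΔp ≥ ℏ/2, the minimum momentum uncertainty is:
   Δp ≈ ℏ/(2L) = 1.506e-26 kg·m/s

3. The kinetic energy is approximately:
   KE ≈ (Δp)²/(2m) = (1.506e-26)²/(2 × 1.673e-27 kg)
   KE ≈ 6.781e-26 J = 423.224 neV

This is an order-of-magnitude estimate of the ground state energy.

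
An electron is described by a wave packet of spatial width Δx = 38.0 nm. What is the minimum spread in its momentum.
1.388 × 10^-27 kg·m/s

For a wave packet, the spatial width Δx and momentum spread Δp are related by the uncertainty principle:
ΔxΔp ≥ ℏ/2

The minimum momentum spread is:
Δp_min = ℏ/(2Δx)
Δp_min = (1.055e-34 J·s) / (2 × 3.800e-08 m)
Δp_min = 1.388e-27 kg·m/s

A wave packet cannot have both a well-defined position and well-defined momentum.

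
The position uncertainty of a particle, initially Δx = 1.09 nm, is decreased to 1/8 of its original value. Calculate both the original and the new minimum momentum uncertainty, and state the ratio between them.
Original Δp_min = 4.837 × 10^-26 kg·m/s; new Δp'_min = 3.870 × 10^-25 kg·m/s; ratio Δp'_min/Δp_min = 8.

From the uncertainty principle ΔxΔp ≥ ℏ/2, the minimum momentum uncertainty is Δp_min = ℏ/(2Δx).

Original (Δx = 1.09 nm = 1.090e-09 m):
Δp_min = (1.055e-34 J·s)/(2 × 1.090e-09 m) = 4.837e-26 kg·m/s

When Δx → (1/8)Δx:
Δp'_min = ℏ/(2 × (1/8)Δx) = 8 × ℏ/(2Δx) = 8 × Δp_min
Δp'_min = 8 × 4.837e-26 kg·m/s = 3.870e-25 kg·m/s

Since Δp_min ∝ 1/Δx, when Δx is decreased to 1/8 of its original value, Δp_min increases to 8 times its original value.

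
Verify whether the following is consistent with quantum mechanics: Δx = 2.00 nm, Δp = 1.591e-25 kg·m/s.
Yes, it satisfies the uncertainty principle.

Calculate the product ΔxΔp:
ΔxΔp = (2.000e-09 m) × (1.591e-25 kg·m/s)
ΔxΔp = 3.182e-34 J·s

Compare to the minimum allowed value ℏ/2:
ℏ/2 = 5.273e-35 J·s

Since ΔxΔp = 3.182e-34 J·s ≥ 5.273e-35 J·s = ℏ/2,
the measurement satisfies the uncertainty principle.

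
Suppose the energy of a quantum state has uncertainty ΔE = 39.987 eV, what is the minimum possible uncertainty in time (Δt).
8.230 as

Using the energy-time uncertainty principle:
ΔEΔt ≥ ℏ/2

The minimum uncertainty in time is:
Δt_min = ℏ/(2ΔE)
Δt_min = (1.055e-34 J·s) / (2 × 6.407e-18 J)
Δt_min = 8.230e-18 s = 8.230 as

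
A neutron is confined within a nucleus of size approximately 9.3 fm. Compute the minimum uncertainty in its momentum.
5.670 × 10^-21 kg·m/s

Using the Heisenberg uncertainty principle:
ΔxΔp ≥ ℏ/2

With Δx ≈ L = 9.300e-15 m (the confinement size):
Δp_min = ℏ/(2Δx)
Δp_min = (1.055e-34 J·s) / (2 × 9.300e-15 m)
Δp_min = 5.670e-21 kg·m/s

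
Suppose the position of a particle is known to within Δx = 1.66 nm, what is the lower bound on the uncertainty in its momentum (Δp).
3.176 × 10^-26 kg·m/s

Using the Heisenberg uncertainty principle:
ΔxΔp ≥ ℏ/2

The minimum uncertainty in momentum is:
Δp_min = ℏ/(2Δx)
Δp_min = (1.055e-34 J·s) / (2 × 1.660e-09 m)
Δp_min = 3.176e-26 kg·m/s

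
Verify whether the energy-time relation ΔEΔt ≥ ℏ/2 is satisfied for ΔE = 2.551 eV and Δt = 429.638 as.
Yes, it satisfies the uncertainty relation.

Calculate the product ΔEΔt:
ΔE = 2.551 eV = 4.087e-19 J
ΔEΔt = (4.087e-19 J) × (4.296e-16 s)
ΔEΔt = 1.756e-34 J·s

Compare to the minimum allowed value ℏ/2:
ℏ/2 = 5.273e-35 J·s

Since ΔEΔt = 1.756e-34 J·s ≥ 5.273e-35 J·s = ℏ/2,
this satisfies the uncertainty relation.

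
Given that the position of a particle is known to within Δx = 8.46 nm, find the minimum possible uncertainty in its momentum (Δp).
6.233 × 10^-27 kg·m/s

Using the Heisenberg uncertainty principle:
ΔxΔp ≥ ℏ/2

The minimum uncertainty in momentum is:
Δp_min = ℏ/(2Δx)
Δp_min = (1.055e-34 J·s) / (2 × 8.460e-09 m)
Δp_min = 6.233e-27 kg·m/s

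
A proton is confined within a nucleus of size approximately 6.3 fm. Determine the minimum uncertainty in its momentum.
8.370 × 10^-21 kg·m/s

Using the Heisenberg uncertainty principle:
ΔxΔp ≥ ℏ/2

With Δx ≈ L = 6.300e-15 m (the confinement size):
Δp_min = ℏ/(2Δx)
Δp_min = (1.055e-34 J·s) / (2 × 6.300e-15 m)
Δp_min = 8.370e-21 kg·m/s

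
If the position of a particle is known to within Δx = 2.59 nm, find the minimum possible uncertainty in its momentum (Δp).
2.036 × 10^-26 kg·m/s

Using the Heisenberg uncertainty principle:
ΔxΔp ≥ ℏ/2

The minimum uncertainty in momentum is:
Δp_min = ℏ/(2Δx)
Δp_min = (1.055e-34 J·s) / (2 × 2.590e-09 m)
Δp_min = 2.036e-26 kg·m/s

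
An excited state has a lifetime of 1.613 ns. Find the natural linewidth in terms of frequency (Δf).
49.335 MHz

Using the energy-time uncertainty principle and E = hf:
ΔEΔt ≥ ℏ/2
hΔf·Δt ≥ ℏ/2

The minimum frequency uncertainty is:
Δf = ℏ/(2hτ) = 1/(4πτ)
Δf = 1/(4π × 1.613e-09 s)
Δf = 4.934e+07 Hz = 49.335 MHz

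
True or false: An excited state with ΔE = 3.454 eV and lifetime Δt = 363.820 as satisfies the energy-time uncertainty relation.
Yes, it satisfies the uncertainty relation.

Calculate the product ΔEΔt:
ΔE = 3.454 eV = 5.534e-19 J
ΔEΔt = (5.534e-19 J) × (3.638e-16 s)
ΔEΔt = 2.013e-34 J·s

Compare to the minimum allowed value ℏ/2:
ℏ/2 = 5.273e-35 J·s

Since ΔEΔt = 2.013e-34 J·s ≥ 5.273e-35 J·s = ℏ/2,
this satisfies the uncertainty relation.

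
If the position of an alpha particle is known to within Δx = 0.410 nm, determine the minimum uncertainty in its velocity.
19.355 m/s

Using the Heisenberg uncertainty principle and Δp = mΔv:
ΔxΔp ≥ ℏ/2
Δx(mΔv) ≥ ℏ/2

The minimum uncertainty in velocity is:
Δv_min = ℏ/(2mΔx)
Δv_min = (1.055e-34 J·s) / (2 × 6.645e-27 kg × 4.100e-10 m)
Δv_min = 1.935e+01 m/s = 19.355 m/s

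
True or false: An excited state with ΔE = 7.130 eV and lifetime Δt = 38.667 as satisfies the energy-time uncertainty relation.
No, it violates the uncertainty relation.

Calculate the product ΔEΔt:
ΔE = 7.130 eV = 1.142e-18 J
ΔEΔt = (1.142e-18 J) × (3.867e-17 s)
ΔEΔt = 4.417e-35 J·s

Compare to the minimum allowed value ℏ/2:
ℏ/2 = 5.273e-35 J·s

Since ΔEΔt = 4.417e-35 J·s < 5.273e-35 J·s = ℏ/2,
this violates the uncertainty relation.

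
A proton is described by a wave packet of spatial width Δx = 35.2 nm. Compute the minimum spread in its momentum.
1.498 × 10^-27 kg·m/s

For a wave packet, the spatial width Δx and momentum spread Δp are related by the uncertainty principle:
ΔxΔp ≥ ℏ/2

The minimum momentum spread is:
Δp_min = ℏ/(2Δx)
Δp_min = (1.055e-34 J·s) / (2 × 3.520e-08 m)
Δp_min = 1.498e-27 kg·m/s

A wave packet cannot have both a well-defined position and well-defined momentum.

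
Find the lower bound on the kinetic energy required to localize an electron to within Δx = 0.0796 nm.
1.503 eV

Localizing a particle requires giving it sufficient momentum uncertainty:

1. From uncertainty principle: Δp ≥ ℏ/(2Δx)
   Δp_min = (1.055e-34 J·s) / (2 × 7.960e-11 m)
   Δp_min = 6.624e-25 kg·m/s

2. This momentum uncertainty corresponds to kinetic energy:
   KE ≈ (Δp)²/(2m) = (6.624e-25)²/(2 × 9.109e-31 kg)
   KE = 2.409e-19 J = 1.503 eV

Tighter localization requires more energy.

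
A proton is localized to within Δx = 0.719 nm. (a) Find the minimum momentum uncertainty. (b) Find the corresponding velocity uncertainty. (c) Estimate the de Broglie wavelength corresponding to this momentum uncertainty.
(a) Δp_min = 7.334 × 10^-26 kg·m/s
(b) Δv_min = 43.845 m/s
(c) λ_dB = 9.035 nm

Step-by-step:

(a) From the uncertainty principle:
Δp_min = ℏ/(2Δx) = (1.055e-34 J·s)/(2 × 7.190e-10 m) = 7.334e-26 kg·m/s

(b) The velocity uncertainty:
Δv = Δp/m = (7.334e-26 kg·m/s)/(1.673e-27 kg) = 4.384e+01 m/s = 43.845 m/s

(c) The de Broglie wavelength for this momentum:
λ = h/p = (6.626e-34 J·s)/(7.334e-26 kg·m/s) = 9.035e-09 m = 9.035 nm

Note: The de Broglie wavelength is comparable to the localization size, as expected from wave-particle duality.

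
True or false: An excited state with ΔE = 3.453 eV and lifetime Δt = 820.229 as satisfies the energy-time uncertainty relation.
Yes, it satisfies the uncertainty relation.

Calculate the product ΔEΔt:
ΔE = 3.453 eV = 5.532e-19 J
ΔEΔt = (5.532e-19 J) × (8.202e-16 s)
ΔEΔt = 4.538e-34 J·s

Compare to the minimum allowed value ℏ/2:
ℏ/2 = 5.273e-35 J·s

Since ΔEΔt = 4.538e-34 J·s ≥ 5.273e-35 J·s = ℏ/2,
this satisfies the uncertainty relation.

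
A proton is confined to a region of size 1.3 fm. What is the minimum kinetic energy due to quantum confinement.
3.069 MeV

Using the uncertainty principle:

1. Position uncertainty: Δx ≈ 1.300e-15 m
2. Minimum momentum uncertainty: Δp = ℏ/(2Δx) = 4.056e-20 kg·m/s
3. Minimum kinetic energy:
   KE = (Δp)²/(2m) = (4.056e-20)²/(2 × 1.673e-27 kg)
   KE = 4.918e-13 J = 3.069 MeV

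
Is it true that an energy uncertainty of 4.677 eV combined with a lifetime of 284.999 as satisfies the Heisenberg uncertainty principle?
Yes, it satisfies the uncertainty relation.

Calculate the product ΔEΔt:
ΔE = 4.677 eV = 7.493e-19 J
ΔEΔt = (7.493e-19 J) × (2.850e-16 s)
ΔEΔt = 2.136e-34 J·s

Compare to the minimum allowed value ℏ/2:
ℏ/2 = 5.273e-35 J·s

Since ΔEΔt = 2.136e-34 J·s ≥ 5.273e-35 J·s = ℏ/2,
this satisfies the uncertainty relation.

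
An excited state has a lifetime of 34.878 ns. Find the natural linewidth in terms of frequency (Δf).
2.282 MHz

Using the energy-time uncertainty principle and E = hf:
ΔEΔt ≥ ℏ/2
hΔf·Δt ≥ ℏ/2

The minimum frequency uncertainty is:
Δf = ℏ/(2hτ) = 1/(4πτ)
Δf = 1/(4π × 3.488e-08 s)
Δf = 2.282e+06 Hz = 2.282 MHz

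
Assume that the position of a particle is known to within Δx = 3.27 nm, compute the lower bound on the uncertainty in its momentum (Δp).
1.612 × 10^-26 kg·m/s

Using the Heisenberg uncertainty principle:
ΔxΔp ≥ ℏ/2

The minimum uncertainty in momentum is:
Δp_min = ℏ/(2Δx)
Δp_min = (1.055e-34 J·s) / (2 × 3.270e-09 m)
Δp_min = 1.612e-26 kg·m/s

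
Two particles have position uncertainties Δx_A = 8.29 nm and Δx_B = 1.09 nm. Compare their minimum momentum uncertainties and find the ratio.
Particle B has the larger minimum momentum uncertainty, by a factor of 7.61.

For each particle, the minimum momentum uncertainty is Δp_min = ℏ/(2Δx):

Particle A: Δp_A = ℏ/(2×8.290e-09 m) = 6.361e-27 kg·m/s
Particle B: Δp_B = ℏ/(2×1.090e-09 m) = 4.837e-26 kg·m/s

Ratio: Δp_B/Δp_A = 7.61

Since Δp_min ∝ 1/Δx, the particle with smaller position uncertainty (B) has larger momentum uncertainty.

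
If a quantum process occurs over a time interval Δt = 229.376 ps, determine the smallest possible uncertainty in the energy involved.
1.435 μeV

Using the energy-time uncertainty principle:
ΔEΔt ≥ ℏ/2

The minimum uncertainty in energy is:
ΔE_min = ℏ/(2Δt)
ΔE_min = (1.055e-34 J·s) / (2 × 2.294e-10 s)
ΔE_min = 2.299e-25 J = 1.435 μeV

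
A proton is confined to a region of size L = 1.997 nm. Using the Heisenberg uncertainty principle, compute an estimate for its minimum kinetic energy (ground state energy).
1.301 μeV

Using the uncertainty principle to estimate ground state energy:

1. The position uncertainty is approximately the confinement size:
   Δx ≈ L = 1.997e-09 m

2. From ΔxΔp ≥ ℏ/2, the minimum momentum uncertainty is:
   Δp ≈ ℏ/(2L) = 2.640e-26 kg·m/s

3. The kinetic energy is approximately:
   KE ≈ (Δp)²/(2m) = (2.640e-26)²/(2 × 1.673e-27 kg)
   KE ≈ 2.084e-25 J = 1.301 μeV

This is an order-of-magnitude estimate of the ground state energy.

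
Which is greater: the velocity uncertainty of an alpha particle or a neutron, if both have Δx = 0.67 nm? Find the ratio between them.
The neutron has the larger minimum velocity uncertainty, by a ratio of 4.0.

For both particles, Δp_min = ℏ/(2Δx) = 7.870e-26 kg·m/s (same for both).

The velocity uncertainty is Δv = Δp/m:
- alpha particle: Δv = 7.870e-26 / 6.645e-27 = 1.184e+01 m/s = 11.844 m/s
- neutron: Δv = 7.870e-26 / 1.675e-27 = 4.699e+01 m/s = 46.987 m/s

Ratio: 4.699e+01 / 1.184e+01 = 4.0

The lighter particle has larger velocity uncertainty because Δv ∝ 1/m.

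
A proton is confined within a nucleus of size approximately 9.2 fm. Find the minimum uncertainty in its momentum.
5.731 × 10^-21 kg·m/s

Using the Heisenberg uncertainty principle:
ΔxΔp ≥ ℏ/2

With Δx ≈ L = 9.200e-15 m (the confinement size):
Δp_min = ℏ/(2Δx)
Δp_min = (1.055e-34 J·s) / (2 × 9.200e-15 m)
Δp_min = 5.731e-21 kg·m/s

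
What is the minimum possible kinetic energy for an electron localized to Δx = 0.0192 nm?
25.838 eV

Localizing a particle requires giving it sufficient momentum uncertainty:

1. From uncertainty principle: Δp ≥ ℏ/(2Δx)
   Δp_min = (1.055e-34 J·s) / (2 × 1.920e-11 m)
   Δp_min = 2.746e-24 kg·m/s

2. This momentum uncertainty corresponds to kinetic energy:
   KE ≈ (Δp)²/(2m) = (2.746e-24)²/(2 × 9.109e-31 kg)
   KE = 4.140e-18 J = 25.838 eV

Tighter localization requires more energy.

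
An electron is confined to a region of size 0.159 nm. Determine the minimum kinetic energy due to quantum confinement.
376.763 meV

Using the uncertainty principle:

1. Position uncertainty: Δx ≈ 1.590e-10 m
2. Minimum momentum uncertainty: Δp = ℏ/(2Δx) = 3.316e-25 kg·m/s
3. Minimum kinetic energy:
   KE = (Δp)²/(2m) = (3.316e-25)²/(2 × 9.109e-31 kg)
   KE = 6.036e-20 J = 376.763 meV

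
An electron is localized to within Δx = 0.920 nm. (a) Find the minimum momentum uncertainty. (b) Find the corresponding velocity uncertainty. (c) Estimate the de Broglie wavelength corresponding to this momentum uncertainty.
(a) Δp_min = 5.731 × 10^-26 kg·m/s
(b) Δv_min = 62.917 km/s
(c) λ_dB = 11.561 nm

Step-by-step:

(a) From the uncertainty principle:
Δp_min = ℏ/(2Δx) = (1.055e-34 J·s)/(2 × 9.200e-10 m) = 5.731e-26 kg·m/s

(b) The velocity uncertainty:
Δv = Δp/m = (5.731e-26 kg·m/s)/(9.109e-31 kg) = 6.292e+04 m/s = 62.917 km/s

(c) The de Broglie wavelength for this momentum:
λ = h/p = (6.626e-34 J·s)/(5.731e-26 kg·m/s) = 1.156e-08 m = 11.561 nm

Note: The de Broglie wavelength is comparable to the localization size, as expected from wave-particle duality.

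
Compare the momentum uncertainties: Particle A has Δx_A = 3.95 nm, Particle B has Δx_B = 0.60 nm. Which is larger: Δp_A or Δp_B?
Particle B has the larger minimum momentum uncertainty, by a factor of 6.58.

For each particle, the minimum momentum uncertainty is Δp_min = ℏ/(2Δx):

Particle A: Δp_A = ℏ/(2×3.950e-09 m) = 1.335e-26 kg·m/s
Particle B: Δp_B = ℏ/(2×6.000e-10 m) = 8.788e-26 kg·m/s

Ratio: Δp_B/Δp_A = 6.58

Since Δp_min ∝ 1/Δx, the particle with smaller position uncertainty (B) has larger momentum uncertainty.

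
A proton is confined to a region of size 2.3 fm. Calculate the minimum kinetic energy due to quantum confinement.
980.615 keV

Using the uncertainty principle:

1. Position uncertainty: Δx ≈ 2.300e-15 m
2. Minimum momentum uncertainty: Δp = ℏ/(2Δx) = 2.293e-20 kg·m/s
3. Minimum kinetic energy:
   KE = (Δp)²/(2m) = (2.293e-20)²/(2 × 1.673e-27 kg)
   KE = 1.571e-13 J = 980.615 keV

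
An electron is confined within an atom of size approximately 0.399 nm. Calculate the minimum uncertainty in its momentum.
1.322 × 10^-25 kg·m/s

Using the Heisenberg uncertainty principle:
ΔxΔp ≥ ℏ/2

With Δx ≈ L = 3.990e-10 m (the confinement size):
Δp_min = ℏ/(2Δx)
Δp_min = (1.055e-34 J·s) / (2 × 3.990e-10 m)
Δp_min = 1.322e-25 kg·m/s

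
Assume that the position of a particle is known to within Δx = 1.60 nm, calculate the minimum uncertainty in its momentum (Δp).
3.296 × 10^-26 kg·m/s

Using the Heisenberg uncertainty principle:
ΔxΔp ≥ ℏ/2

The minimum uncertainty in momentum is:
Δp_min = ℏ/(2Δx)
Δp_min = (1.055e-34 J·s) / (2 × 1.600e-09 m)
Δp_min = 3.296e-26 kg·m/s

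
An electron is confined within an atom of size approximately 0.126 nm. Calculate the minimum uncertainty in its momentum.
4.185 × 10^-25 kg·m/s

Using the Heisenberg uncertainty principle:
ΔxΔp ≥ ℏ/2

With Δx ≈ L = 1.260e-10 m (the confinement size):
Δp_min = ℏ/(2Δx)
Δp_min = (1.055e-34 J·s) / (2 × 1.260e-10 m)
Δp_min = 4.185e-25 kg·m/s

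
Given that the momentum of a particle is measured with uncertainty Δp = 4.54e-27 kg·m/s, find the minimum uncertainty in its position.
11.614 nm

Using the Heisenberg uncertainty principle:
ΔxΔp ≥ ℏ/2

The minimum uncertainty in position is:
Δx_min = ℏ/(2Δp)
Δx_min = (1.055e-34 J·s) / (2 × 4.540e-27 kg·m/s)
Δx_min = 1.161e-08 m = 11.614 nm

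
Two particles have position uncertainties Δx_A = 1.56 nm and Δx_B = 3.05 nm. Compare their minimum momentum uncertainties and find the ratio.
Particle A has the larger minimum momentum uncertainty, by a factor of 1.96.

For each particle, the minimum momentum uncertainty is Δp_min = ℏ/(2Δx):

Particle A: Δp_A = ℏ/(2×1.560e-09 m) = 3.380e-26 kg·m/s
Particle B: Δp_B = ℏ/(2×3.050e-09 m) = 1.729e-26 kg·m/s

Ratio: Δp_A/Δp_B = 1.96

Since Δp_min ∝ 1/Δx, the particle with smaller position uncertainty (A) has larger momentum uncertainty.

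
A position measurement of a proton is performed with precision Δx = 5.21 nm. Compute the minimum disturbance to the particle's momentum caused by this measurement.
1.012 × 10^-26 kg·m/s

The uncertainty principle implies that measuring position disturbs momentum:
ΔxΔp ≥ ℏ/2

When we measure position with precision Δx, we necessarily introduce a momentum uncertainty:
Δp ≥ ℏ/(2Δx)
Δp_min = (1.055e-34 J·s) / (2 × 5.210e-09 m)
Δp_min = 1.012e-26 kg·m/s

The more precisely we measure position, the greater the momentum disturbance.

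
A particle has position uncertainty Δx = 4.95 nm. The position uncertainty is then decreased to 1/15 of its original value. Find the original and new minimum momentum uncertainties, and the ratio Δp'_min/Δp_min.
Original Δp_min = 1.065 × 10^-26 kg·m/s; new Δp'_min = 1.598 × 10^-25 kg·m/s; ratio Δp'_min/Δp_min = 15.

From the uncertainty principle ΔxΔp ≥ ℏ/2, the minimum momentum uncertainty is Δp_min = ℏ/(2Δx).

Original (Δx = 4.95 nm = 4.950e-09 m):
Δp_min = (1.055e-34 J·s)/(2 × 4.950e-09 m) = 1.065e-26 kg·m/s

When Δx → (1/15)Δx:
Δp'_min = ℏ/(2 × (1/15)Δx) = 15 × ℏ/(2Δx) = 15 × Δp_min
Δp'_min = 15 × 1.065e-26 kg·m/s = 1.598e-25 kg·m/s

Since Δp_min ∝ 1/Δx, when Δx is decreased to 1/15 of its original value, Δp_min increases to 15 times its original value.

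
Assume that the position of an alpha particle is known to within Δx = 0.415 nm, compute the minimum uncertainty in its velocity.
19.122 m/s

Using the Heisenberg uncertainty principle and Δp = mΔv:
ΔxΔp ≥ ℏ/2
Δx(mΔv) ≥ ℏ/2

The minimum uncertainty in velocity is:
Δv_min = ℏ/(2mΔx)
Δv_min = (1.055e-34 J·s) / (2 × 6.645e-27 kg × 4.150e-10 m)
Δv_min = 1.912e+01 m/s = 19.122 m/s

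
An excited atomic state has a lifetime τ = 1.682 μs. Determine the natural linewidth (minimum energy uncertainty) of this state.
195.663 peV

Using the energy-time uncertainty principle:
ΔEΔt ≥ ℏ/2

The lifetime τ represents the time uncertainty Δt.
The natural linewidth (minimum energy uncertainty) is:

ΔE = ℏ/(2τ)
ΔE = (1.055e-34 J·s) / (2 × 1.682e-06 s)
ΔE = 3.135e-29 J = 195.663 peV

This natural linewidth limits the precision of spectroscopic measurements.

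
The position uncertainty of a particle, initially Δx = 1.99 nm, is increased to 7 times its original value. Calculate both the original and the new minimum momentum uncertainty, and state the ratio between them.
Original Δp_min = 2.650 × 10^-26 kg·m/s; new Δp'_min = 3.785 × 10^-27 kg·m/s; ratio Δp'_min/Δp_min = 1/7.

From the uncertainty principle ΔxΔp ≥ ℏ/2, the minimum momentum uncertainty is Δp_min = ℏ/(2Δx).

Original (Δx = 1.99 nm = 1.990e-09 m):
Δp_min = (1.055e-34 J·s)/(2 × 1.990e-09 m) = 2.650e-26 kg·m/s

When Δx → 7Δx:
Δp'_min = ℏ/(2 × 7Δx) = (1/7) × ℏ/(2Δx) = (1/7) × Δp_min
Δp'_min = 1/7 × 2.650e-26 kg·m/s = 3.785e-27 kg·m/s

Since Δp_min ∝ 1/Δx, when Δx is increased to 7 times its original value, Δp_min decreases to 1/7 of its original value.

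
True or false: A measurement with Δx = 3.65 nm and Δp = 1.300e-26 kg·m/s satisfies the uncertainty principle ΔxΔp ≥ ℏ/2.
No, it violates the uncertainty principle (impossible measurement).

Calculate the product ΔxΔp:
ΔxΔp = (3.650e-09 m) × (1.300e-26 kg·m/s)
ΔxΔp = 4.745e-35 J·s

Compare to the minimum allowed value ℏ/2:
ℏ/2 = 5.273e-35 J·s

Since ΔxΔp = 4.745e-35 J·s < 5.273e-35 J·s = ℏ/2,
the measurement violates the uncertainty principle.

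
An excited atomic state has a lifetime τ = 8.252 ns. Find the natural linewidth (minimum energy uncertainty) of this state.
39.882 neV

Using the energy-time uncertainty principle:
ΔEΔt ≥ ℏ/2

The lifetime τ represents the time uncertainty Δt.
The natural linewidth (minimum energy uncertainty) is:

ΔE = ℏ/(2τ)
ΔE = (1.055e-34 J·s) / (2 × 8.252e-09 s)
ΔE = 6.390e-27 J = 39.882 neV

This natural linewidth limits the precision of spectroscopic measurements.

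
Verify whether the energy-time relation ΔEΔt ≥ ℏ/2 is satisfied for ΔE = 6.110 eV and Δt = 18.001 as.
No, it violates the uncertainty relation.

Calculate the product ΔEΔt:
ΔE = 6.110 eV = 9.789e-19 J
ΔEΔt = (9.789e-19 J) × (1.800e-17 s)
ΔEΔt = 1.762e-35 J·s

Compare to the minimum allowed value ℏ/2:
ℏ/2 = 5.273e-35 J·s

Since ΔEΔt = 1.762e-35 J·s < 5.273e-35 J·s = ℏ/2,
this violates the uncertainty relation.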